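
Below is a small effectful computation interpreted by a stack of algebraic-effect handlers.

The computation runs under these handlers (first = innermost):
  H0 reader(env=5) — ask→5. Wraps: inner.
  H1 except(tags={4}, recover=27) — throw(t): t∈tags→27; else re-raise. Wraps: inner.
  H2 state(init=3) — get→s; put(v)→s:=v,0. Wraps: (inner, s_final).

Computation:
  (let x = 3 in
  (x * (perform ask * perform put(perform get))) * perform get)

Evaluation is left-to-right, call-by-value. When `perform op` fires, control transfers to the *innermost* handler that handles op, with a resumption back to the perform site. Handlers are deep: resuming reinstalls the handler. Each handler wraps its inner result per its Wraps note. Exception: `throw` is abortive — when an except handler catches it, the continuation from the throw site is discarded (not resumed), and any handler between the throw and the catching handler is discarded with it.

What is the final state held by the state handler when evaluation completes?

Answer: 3

Working:
ask @ H0 ⇒ 5
get @ H2 ⇒ 3
put(3) @ H2 ⇒ s:=3
get @ H2 ⇒ 3
H0 returns 0
H1 returns 0
H2 returns (0, 3)
= (0, 3)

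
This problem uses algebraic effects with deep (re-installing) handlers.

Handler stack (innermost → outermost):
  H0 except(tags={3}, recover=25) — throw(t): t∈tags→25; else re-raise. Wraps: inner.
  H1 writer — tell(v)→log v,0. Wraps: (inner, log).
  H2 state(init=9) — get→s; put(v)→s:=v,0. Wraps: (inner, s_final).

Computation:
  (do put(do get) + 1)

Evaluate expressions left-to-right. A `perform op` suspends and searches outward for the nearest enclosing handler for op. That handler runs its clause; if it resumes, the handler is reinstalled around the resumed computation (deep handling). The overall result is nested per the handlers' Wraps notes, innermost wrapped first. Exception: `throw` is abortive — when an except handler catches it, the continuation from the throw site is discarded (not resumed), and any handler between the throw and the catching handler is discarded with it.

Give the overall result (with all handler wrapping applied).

Answer: ((1, ()), 9)

Working:
get @ H2 ⇒ 9
put(9) @ H2 ⇒ s:=9
H0 returns 1
H1 returns (1, ())
H2 returns ((1, ()), 9)
= ((1, ()), 9)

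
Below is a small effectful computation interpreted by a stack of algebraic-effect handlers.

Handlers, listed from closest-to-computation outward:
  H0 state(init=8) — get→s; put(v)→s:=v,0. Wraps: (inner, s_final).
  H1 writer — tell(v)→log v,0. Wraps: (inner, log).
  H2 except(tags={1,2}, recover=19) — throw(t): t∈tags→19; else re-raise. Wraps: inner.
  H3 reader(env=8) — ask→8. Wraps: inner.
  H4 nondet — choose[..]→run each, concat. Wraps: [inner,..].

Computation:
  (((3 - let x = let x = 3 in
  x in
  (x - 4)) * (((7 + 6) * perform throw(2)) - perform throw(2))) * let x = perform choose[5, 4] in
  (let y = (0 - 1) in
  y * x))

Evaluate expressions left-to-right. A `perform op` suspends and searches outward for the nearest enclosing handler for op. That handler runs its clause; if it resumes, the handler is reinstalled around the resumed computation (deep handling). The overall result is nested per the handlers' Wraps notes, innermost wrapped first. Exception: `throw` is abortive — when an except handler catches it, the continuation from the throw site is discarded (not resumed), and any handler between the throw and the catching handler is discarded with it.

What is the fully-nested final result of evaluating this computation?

Evaluation trace:
throw(2) @ H2 caught ⇒ 19
H3 returns 19
H4 returns [19]
= [19]

Answer: [19]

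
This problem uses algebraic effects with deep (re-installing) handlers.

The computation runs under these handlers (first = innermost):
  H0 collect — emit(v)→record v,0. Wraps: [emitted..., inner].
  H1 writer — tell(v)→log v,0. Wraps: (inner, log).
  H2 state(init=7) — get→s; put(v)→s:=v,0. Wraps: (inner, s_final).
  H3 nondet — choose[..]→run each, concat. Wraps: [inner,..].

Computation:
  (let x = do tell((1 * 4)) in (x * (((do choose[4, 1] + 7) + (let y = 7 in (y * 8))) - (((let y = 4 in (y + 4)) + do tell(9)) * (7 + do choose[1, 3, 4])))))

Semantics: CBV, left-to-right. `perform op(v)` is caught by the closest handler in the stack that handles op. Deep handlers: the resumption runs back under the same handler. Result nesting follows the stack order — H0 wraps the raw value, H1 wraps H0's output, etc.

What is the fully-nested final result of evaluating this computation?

Answer: [(([0], (4, 9)), 7), (([0], (4, 9)), 7), (([0], (4, 9)), 7), (([0], (4, 9)), 7), (([0], (4, 9)), 7), (([0], (4, 9)), 7)]

Evaluation trace:
tell(4) @ H1 ⇒ log+=4
choose[4, 1] @ H3
  branch[0] choose=4:
    tell(9) @ H1 ⇒ log+=9
    choose[1, 3, 4] @ H3
      branch[0] choose=1:
        H0 returns [0]
        H1 returns ([0], (4, 9))
        H2 returns (([0], (4, 9)), 7)
        H3 returns [(([0], (4, 9)), 7)]
      branch[1] choose=3:
        H0 returns [0]
        H1 returns ([0], (4, 9))
        H2 returns (([0], (4, 9)), 7)
        H3 returns [(([0], (4, 9)), 7)]
      branch[2] choose=4:
        H0 returns [0]
        H1 returns ([0], (4, 9))
        H2 returns (([0], (4, 9)), 7)
        H3 returns [(([0], (4, 9)), 7)]
  branch[1] choose=1:
    tell(9) @ H1 ⇒ log+=9
    choose[1, 3, 4] @ H3
      branch[0] choose=1:
        H0 returns [0]
        H1 returns ([0], (4, 9))
        H2 returns (([0], (4, 9)), 7)
        H3 returns [(([0], (4, 9)), 7)]
      branch[1] choose=3:
        H0 returns [0]
        H1 returns ([0], (4, 9))
        H2 returns (([0], (4, 9)), 7)
        H3 returns [(([0], (4, 9)), 7)]
      branch[2] choose=4:
        H0 returns [0]
        H1 returns ([0], (4, 9))
        H2 returns (([0], (4, 9)), 7)
        H3 returns [(([0], (4, 9)), 7)]
= [(([0], (4, 9)), 7), (([0], (4, 9)), 7), (([0], (4, 9)), 7), (([0], (4, 9)), 7), (([0], (4, 9)), 7), (([0], (4, 9)), 7)]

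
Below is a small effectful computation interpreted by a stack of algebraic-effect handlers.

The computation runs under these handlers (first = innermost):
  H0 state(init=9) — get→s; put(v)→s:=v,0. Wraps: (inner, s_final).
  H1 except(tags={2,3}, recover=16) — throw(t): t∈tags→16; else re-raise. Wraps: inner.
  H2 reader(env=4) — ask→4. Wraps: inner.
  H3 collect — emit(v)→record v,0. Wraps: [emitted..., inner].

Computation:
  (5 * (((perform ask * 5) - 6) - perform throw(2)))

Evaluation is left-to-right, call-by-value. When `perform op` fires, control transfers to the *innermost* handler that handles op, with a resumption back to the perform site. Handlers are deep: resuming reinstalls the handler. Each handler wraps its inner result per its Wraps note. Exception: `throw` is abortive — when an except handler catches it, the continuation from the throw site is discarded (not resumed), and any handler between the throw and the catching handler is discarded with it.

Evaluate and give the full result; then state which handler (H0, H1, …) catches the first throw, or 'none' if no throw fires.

Step-by-step:
ask @ H2 ⇒ 4
throw(2) @ H1 caught ⇒ 16
H2 returns 16
H3 returns [16]
= [16]

Answer: [16] ; first throw caught by: H1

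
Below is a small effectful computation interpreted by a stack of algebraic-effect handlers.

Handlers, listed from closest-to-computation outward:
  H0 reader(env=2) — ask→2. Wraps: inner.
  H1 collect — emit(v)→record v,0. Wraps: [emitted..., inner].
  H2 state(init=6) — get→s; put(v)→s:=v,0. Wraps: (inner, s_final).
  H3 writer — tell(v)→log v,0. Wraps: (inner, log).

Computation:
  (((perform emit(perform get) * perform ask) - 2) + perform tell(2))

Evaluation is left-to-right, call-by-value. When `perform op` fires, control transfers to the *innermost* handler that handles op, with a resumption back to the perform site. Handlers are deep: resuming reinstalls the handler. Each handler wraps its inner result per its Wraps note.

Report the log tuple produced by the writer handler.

Step-by-step:
get @ H2 ⇒ 6
emit(6) @ H1 ⇒ out+=6
ask @ H0 ⇒ 2
tell(2) @ H3 ⇒ log+=2
H0 returns -2
H1 returns [6, -2]
H2 returns ([6, -2], 6)
H3 returns (([6, -2], 6), (2))
= (([6, -2], 6), (2))

Answer: (2)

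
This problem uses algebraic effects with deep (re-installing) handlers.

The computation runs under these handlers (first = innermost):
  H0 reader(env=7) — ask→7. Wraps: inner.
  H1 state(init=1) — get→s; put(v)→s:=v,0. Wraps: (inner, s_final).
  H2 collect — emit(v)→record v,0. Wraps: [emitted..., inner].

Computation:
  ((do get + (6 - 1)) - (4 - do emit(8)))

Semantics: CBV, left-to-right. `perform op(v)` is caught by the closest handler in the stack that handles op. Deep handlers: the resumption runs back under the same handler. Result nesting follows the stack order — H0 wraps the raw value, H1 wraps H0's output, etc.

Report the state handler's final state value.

Step-by-step:
get @ H1 ⇒ 1
emit(8) @ H2 ⇒ out+=8
H0 returns 2
H1 returns (2, 1)
H2 returns [8, (2, 1)]
= [8, (2, 1)]

Answer: 1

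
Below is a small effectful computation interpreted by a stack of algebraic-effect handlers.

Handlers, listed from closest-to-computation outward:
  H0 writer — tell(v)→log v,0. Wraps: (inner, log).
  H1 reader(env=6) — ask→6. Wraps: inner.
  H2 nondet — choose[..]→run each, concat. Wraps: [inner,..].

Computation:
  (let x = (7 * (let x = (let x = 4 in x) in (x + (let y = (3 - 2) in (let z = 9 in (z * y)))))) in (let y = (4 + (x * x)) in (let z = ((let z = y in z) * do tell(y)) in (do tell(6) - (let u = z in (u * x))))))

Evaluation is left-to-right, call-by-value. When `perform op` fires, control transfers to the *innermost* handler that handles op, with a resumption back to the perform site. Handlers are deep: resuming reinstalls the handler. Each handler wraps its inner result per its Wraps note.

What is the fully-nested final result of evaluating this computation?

Step-by-step:
tell(8285) @ H0 ⇒ log+=8285
tell(6) @ H0 ⇒ log+=6
H0 returns (0, (8285, 6))
H1 returns (0, (8285, 6))
H2 returns [(0, (8285, 6))]
= [(0, (8285, 6))]

Answer: [(0, (8285, 6))]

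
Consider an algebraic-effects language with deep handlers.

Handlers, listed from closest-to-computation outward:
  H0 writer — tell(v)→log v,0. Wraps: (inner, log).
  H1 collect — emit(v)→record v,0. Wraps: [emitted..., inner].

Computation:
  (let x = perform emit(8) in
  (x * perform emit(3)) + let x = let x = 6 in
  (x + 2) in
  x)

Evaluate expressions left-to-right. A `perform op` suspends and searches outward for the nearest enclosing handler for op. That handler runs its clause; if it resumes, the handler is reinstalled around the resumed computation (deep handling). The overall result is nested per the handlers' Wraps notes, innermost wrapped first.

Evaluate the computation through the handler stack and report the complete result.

Evaluation trace:
emit(8) @ H1 ⇒ out+=8
emit(3) @ H1 ⇒ out+=3
H0 returns (8, ())
H1 returns [8, 3, (8, ())]
= [8, 3, (8, ())]

Answer: [8, 3, (8, ())]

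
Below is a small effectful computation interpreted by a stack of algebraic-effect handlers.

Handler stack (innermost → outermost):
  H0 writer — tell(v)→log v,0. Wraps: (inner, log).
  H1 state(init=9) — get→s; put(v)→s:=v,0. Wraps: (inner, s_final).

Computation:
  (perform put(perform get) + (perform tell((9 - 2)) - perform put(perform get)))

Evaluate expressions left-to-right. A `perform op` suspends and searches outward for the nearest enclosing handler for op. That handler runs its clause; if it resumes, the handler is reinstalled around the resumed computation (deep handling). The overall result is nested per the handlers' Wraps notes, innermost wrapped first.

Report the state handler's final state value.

Working:
get @ H1 ⇒ 9
put(9) @ H1 ⇒ s:=9
tell(7) @ H0 ⇒ log+=7
get @ H1 ⇒ 9
put(9) @ H1 ⇒ s:=9
H0 returns (0, (7))
H1 returns ((0, (7)), 9)
= ((0, (7)), 9)

Answer: 9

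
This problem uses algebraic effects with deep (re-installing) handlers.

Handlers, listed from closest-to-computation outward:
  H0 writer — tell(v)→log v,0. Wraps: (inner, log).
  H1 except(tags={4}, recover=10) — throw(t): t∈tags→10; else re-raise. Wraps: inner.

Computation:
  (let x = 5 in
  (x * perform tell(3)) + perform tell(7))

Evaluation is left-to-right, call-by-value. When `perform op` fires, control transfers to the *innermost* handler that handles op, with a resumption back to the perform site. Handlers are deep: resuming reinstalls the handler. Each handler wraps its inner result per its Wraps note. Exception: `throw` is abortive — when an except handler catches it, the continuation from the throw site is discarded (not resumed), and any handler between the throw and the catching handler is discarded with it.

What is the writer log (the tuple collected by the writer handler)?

Step-by-step:
tell(3) @ H0 ⇒ log+=3
tell(7) @ H0 ⇒ log+=7
H0 returns (0, (3, 7))
H1 returns (0, (3, 7))
= (0, (3, 7))

Answer: (3, 7)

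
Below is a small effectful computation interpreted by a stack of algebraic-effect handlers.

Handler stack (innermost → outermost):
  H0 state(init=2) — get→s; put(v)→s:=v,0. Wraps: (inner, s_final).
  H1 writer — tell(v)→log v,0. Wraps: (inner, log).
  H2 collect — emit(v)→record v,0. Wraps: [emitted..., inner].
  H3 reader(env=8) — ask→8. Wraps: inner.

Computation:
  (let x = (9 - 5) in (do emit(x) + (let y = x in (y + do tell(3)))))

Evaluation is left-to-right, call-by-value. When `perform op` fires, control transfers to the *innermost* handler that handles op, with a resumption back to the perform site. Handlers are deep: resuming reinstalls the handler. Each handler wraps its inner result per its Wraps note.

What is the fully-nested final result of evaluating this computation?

Step-by-step:
emit(4) @ H2 ⇒ out+=4
tell(3) @ H1 ⇒ log+=3
H0 returns (4, 2)
H1 returns ((4, 2), (3))
H2 returns [4, ((4, 2), (3))]
H3 returns [4, ((4, 2), (3))]
= [4, ((4, 2), (3))]

Answer: [4, ((4, 2), (3))]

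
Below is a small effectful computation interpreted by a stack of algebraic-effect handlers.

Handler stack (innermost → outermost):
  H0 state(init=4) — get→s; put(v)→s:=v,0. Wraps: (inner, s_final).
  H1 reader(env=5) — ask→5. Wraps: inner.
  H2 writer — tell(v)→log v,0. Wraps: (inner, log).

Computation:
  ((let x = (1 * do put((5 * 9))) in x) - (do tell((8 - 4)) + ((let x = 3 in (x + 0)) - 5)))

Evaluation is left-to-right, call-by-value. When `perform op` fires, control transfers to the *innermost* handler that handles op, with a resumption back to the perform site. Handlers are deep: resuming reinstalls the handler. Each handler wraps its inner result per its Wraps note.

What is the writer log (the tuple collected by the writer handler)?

Answer: (4)

Evaluation trace:
put(45) @ H0 ⇒ s:=45
tell(4) @ H2 ⇒ log+=4
H0 returns (2, 45)
H1 returns (2, 45)
H2 returns ((2, 45), (4))
= ((2, 45), (4))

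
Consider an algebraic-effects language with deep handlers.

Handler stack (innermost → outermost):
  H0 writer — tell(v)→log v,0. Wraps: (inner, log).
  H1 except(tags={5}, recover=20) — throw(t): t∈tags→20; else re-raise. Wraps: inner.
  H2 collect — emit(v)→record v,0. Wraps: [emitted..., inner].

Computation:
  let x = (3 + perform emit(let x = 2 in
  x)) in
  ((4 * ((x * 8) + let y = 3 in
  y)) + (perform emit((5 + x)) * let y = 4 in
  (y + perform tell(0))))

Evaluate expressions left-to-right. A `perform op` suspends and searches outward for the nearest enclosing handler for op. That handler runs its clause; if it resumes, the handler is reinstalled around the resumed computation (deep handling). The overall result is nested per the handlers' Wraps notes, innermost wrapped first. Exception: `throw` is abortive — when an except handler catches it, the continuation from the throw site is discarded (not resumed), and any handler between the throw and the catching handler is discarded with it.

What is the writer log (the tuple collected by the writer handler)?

Step-by-step:
emit(2) @ H2 ⇒ out+=2
emit(8) @ H2 ⇒ out+=8
tell(0) @ H0 ⇒ log+=0
H0 returns (108, (0))
H1 returns (108, (0))
H2 returns [2, 8, (108, (0))]
= [2, 8, (108, (0))]

Answer: (0)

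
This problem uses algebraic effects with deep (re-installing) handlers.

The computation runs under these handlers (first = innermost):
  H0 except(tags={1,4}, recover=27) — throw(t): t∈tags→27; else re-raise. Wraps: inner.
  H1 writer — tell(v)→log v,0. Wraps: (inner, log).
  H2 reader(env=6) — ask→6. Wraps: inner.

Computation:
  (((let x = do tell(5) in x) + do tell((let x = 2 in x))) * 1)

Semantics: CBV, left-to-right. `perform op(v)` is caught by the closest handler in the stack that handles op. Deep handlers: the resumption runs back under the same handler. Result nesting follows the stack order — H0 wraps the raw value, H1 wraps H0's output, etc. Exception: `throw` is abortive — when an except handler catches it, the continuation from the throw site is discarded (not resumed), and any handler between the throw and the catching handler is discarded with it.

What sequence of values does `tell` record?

Answer: (5, 2)

Evaluation trace:
tell(5) @ H1 ⇒ log+=5
tell(2) @ H1 ⇒ log+=2
H0 returns 0
H1 returns (0, (5, 2))
H2 returns (0, (5, 2))
= (0, (5, 2))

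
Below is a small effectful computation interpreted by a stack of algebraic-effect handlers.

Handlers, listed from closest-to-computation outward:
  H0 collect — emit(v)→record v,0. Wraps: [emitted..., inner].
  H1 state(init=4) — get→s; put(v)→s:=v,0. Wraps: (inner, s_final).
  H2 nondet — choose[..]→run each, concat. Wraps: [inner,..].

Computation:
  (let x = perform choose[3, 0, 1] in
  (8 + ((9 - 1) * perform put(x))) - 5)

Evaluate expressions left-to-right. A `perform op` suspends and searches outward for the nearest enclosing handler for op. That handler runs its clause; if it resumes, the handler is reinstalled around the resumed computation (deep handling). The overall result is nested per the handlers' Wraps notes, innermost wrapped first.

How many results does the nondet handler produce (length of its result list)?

Evaluation trace:
choose[3, 0, 1] @ H2
  branch[0] choose=3:
    put(3) @ H1 ⇒ s:=3
    H0 returns [3]
    H1 returns ([3], 3)
    H2 returns [([3], 3)]
  branch[1] choose=0:
    put(0) @ H1 ⇒ s:=0
    H0 returns [3]
    H1 returns ([3], 0)
    H2 returns [([3], 0)]
  branch[2] choose=1:
    put(1) @ H1 ⇒ s:=1
    H0 returns [3]
    H1 returns ([3], 1)
    H2 returns [([3], 1)]
= [([3], 3), ([3], 0), ([3], 1)]

Answer: 3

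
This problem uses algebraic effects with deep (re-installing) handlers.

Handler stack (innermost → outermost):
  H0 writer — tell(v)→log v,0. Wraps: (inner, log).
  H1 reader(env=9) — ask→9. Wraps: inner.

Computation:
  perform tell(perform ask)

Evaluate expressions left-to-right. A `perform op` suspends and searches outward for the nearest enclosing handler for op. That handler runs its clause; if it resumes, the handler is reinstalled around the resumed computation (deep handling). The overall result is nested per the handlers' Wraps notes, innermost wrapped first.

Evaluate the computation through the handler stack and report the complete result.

Step-by-step:
ask @ H1 ⇒ 9
tell(9) @ H0 ⇒ log+=9
H0 returns (0, (9))
H1 returns (0, (9))
= (0, (9))

Answer: (0, (9))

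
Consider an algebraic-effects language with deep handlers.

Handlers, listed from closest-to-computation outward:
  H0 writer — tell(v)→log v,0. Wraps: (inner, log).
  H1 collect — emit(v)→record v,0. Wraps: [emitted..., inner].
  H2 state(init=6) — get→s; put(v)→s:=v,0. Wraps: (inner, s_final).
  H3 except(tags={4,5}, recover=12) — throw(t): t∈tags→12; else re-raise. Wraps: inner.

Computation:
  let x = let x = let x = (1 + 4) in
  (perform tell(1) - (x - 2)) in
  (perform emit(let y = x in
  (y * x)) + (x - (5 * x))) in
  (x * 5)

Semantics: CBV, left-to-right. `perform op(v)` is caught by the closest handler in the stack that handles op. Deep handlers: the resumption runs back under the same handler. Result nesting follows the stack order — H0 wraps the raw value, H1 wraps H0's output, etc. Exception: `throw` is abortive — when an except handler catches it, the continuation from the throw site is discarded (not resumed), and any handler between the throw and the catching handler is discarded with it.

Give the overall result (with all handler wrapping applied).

Working:
tell(1) @ H0 ⇒ log+=1
emit(9) @ H1 ⇒ out+=9
H0 returns (60, (1))
H1 returns [9, (60, (1))]
H2 returns ([9, (60, (1))], 6)
H3 returns ([9, (60, (1))], 6)
= ([9, (60, (1))], 6)

Answer: ([9, (60, (1))], 6)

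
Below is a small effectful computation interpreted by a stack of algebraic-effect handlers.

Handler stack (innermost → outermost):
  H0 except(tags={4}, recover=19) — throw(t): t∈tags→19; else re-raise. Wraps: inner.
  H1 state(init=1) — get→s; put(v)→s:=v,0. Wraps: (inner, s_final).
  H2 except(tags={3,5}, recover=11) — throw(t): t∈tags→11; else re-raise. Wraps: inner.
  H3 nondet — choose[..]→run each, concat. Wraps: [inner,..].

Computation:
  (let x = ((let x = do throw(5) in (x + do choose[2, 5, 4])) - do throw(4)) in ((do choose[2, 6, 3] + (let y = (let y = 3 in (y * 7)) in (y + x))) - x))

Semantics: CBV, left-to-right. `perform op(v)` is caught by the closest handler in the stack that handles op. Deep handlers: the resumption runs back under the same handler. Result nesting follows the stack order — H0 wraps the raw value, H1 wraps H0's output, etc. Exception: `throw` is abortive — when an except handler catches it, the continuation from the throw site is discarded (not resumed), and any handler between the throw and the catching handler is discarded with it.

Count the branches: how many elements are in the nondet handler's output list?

Step-by-step:
throw(5) @ H0 re-raised
throw(5) @ H2 caught ⇒ 11
H3 returns [11]
= [11]

Answer: 1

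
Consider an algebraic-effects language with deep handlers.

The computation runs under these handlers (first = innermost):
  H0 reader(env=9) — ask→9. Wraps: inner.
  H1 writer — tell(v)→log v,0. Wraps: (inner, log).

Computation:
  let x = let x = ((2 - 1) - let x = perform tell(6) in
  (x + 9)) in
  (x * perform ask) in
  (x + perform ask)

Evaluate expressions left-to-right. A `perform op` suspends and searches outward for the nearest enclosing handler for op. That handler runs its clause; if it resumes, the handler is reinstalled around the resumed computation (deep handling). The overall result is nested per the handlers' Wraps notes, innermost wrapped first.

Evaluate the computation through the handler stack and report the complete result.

Answer: (-63, (6))

Step-by-step:
tell(6) @ H1 ⇒ log+=6
ask @ H0 ⇒ 9
ask @ H0 ⇒ 9
H0 returns -63
H1 returns (-63, (6))
= (-63, (6))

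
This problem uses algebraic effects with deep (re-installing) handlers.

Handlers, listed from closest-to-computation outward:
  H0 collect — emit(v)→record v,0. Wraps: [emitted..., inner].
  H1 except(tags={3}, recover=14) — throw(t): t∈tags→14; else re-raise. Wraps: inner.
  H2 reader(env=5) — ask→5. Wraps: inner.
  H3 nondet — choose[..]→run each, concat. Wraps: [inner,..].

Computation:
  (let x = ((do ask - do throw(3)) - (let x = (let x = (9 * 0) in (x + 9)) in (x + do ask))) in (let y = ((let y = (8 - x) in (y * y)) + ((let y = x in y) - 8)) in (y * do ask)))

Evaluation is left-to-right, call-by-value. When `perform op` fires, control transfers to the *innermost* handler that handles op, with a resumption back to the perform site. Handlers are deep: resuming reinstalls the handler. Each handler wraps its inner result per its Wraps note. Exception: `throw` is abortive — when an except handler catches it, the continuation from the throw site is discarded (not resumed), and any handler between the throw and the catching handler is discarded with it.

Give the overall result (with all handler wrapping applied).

Evaluation trace:
ask @ H2 ⇒ 5
throw(3) @ H1 caught ⇒ 14
H2 returns 14
H3 returns [14]
= [14]

Answer: [14]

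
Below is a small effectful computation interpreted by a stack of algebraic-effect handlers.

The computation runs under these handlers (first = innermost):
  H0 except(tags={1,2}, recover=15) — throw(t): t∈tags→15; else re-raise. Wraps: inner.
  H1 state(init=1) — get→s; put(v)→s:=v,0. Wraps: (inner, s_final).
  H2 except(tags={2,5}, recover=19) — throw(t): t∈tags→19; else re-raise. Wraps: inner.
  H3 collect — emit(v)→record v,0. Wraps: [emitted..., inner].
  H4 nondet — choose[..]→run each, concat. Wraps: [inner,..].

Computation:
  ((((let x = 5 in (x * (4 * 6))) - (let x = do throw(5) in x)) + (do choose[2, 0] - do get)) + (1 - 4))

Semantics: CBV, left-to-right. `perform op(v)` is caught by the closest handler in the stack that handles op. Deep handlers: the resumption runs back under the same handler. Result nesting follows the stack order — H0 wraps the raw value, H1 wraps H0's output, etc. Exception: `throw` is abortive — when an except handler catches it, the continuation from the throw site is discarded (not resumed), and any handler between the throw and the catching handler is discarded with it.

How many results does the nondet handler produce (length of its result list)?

Answer: 1

Evaluation trace:
throw(5) @ H0 re-raised
throw(5) @ H2 caught ⇒ 19
H3 returns [19]
H4 returns [[19]]
= [[19]]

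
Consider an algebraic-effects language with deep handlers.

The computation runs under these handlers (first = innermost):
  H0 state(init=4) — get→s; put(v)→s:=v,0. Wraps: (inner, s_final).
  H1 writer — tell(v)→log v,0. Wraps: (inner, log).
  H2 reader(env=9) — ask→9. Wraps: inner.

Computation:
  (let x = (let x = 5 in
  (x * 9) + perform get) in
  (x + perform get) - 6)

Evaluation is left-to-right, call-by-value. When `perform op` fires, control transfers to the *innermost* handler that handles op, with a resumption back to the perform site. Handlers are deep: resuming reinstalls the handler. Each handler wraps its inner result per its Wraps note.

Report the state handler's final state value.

Evaluation trace:
get @ H0 ⇒ 4
get @ H0 ⇒ 4
H0 returns (47, 4)
H1 returns ((47, 4), ())
H2 returns ((47, 4), ())
= ((47, 4), ())

Answer: 4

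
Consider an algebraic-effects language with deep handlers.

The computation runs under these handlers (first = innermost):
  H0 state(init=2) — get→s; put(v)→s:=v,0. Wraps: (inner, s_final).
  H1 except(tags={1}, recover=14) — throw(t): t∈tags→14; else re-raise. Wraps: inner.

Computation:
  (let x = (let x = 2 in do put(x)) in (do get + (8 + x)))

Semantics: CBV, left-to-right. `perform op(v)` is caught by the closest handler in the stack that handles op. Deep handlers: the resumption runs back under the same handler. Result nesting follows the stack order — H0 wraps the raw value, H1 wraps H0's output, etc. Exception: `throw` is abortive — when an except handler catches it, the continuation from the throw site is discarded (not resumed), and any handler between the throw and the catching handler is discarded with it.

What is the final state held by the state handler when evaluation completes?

Step-by-step:
put(2) @ H0 ⇒ s:=2
get @ H0 ⇒ 2
H0 returns (10, 2)
H1 returns (10, 2)
= (10, 2)

Answer: 2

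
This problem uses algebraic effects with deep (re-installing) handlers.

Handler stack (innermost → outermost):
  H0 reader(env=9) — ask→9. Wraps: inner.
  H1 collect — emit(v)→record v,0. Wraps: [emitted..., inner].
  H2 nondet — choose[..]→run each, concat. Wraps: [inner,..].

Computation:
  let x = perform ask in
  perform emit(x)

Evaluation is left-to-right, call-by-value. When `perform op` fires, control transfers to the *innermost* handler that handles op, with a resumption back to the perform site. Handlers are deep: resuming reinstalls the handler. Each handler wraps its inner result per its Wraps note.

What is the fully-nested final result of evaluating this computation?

Working:
ask @ H0 ⇒ 9
emit(9) @ H1 ⇒ out+=9
H0 returns 0
H1 returns [9, 0]
H2 returns [[9, 0]]
= [[9, 0]]

Answer: [[9, 0]]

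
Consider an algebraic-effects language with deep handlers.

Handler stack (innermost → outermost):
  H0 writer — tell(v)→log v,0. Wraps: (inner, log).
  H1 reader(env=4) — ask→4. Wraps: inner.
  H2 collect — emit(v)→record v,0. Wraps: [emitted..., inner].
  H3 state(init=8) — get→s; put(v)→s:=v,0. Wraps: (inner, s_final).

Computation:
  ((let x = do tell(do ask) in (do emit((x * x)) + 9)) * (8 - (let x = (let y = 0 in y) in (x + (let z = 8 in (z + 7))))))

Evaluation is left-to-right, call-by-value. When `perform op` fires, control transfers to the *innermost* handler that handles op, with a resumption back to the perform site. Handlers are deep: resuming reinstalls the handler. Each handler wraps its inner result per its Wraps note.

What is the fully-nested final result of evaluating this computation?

Working:
ask @ H1 ⇒ 4
tell(4) @ H0 ⇒ log+=4
emit(0) @ H2 ⇒ out+=0
H0 returns (-63, (4))
H1 returns (-63, (4))
H2 returns [0, (-63, (4))]
H3 returns ([0, (-63, (4))], 8)
= ([0, (-63, (4))], 8)

Answer: ([0, (-63, (4))], 8)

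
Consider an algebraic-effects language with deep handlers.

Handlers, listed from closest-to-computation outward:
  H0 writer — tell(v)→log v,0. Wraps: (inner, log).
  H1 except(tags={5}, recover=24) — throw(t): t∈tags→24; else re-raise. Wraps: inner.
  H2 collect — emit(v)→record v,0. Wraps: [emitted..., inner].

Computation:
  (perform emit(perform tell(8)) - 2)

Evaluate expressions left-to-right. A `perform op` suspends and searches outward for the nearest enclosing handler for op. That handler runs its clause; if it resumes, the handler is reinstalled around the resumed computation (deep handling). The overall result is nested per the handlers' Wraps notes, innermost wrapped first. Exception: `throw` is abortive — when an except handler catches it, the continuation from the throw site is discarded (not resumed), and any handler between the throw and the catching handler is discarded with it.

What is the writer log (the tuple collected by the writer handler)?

Answer: (8)

Evaluation trace:
tell(8) @ H0 ⇒ log+=8
emit(0) @ H2 ⇒ out+=0
H0 returns (-2, (8))
H1 returns (-2, (8))
H2 returns [0, (-2, (8))]
= [0, (-2, (8))]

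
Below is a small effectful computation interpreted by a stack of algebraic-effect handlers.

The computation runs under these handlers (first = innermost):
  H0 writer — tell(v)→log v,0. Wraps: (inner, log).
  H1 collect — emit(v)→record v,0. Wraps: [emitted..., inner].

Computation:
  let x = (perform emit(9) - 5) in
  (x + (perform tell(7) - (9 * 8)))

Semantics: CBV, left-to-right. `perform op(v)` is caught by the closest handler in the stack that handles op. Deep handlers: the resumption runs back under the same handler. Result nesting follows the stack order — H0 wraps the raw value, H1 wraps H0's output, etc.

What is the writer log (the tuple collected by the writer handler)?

Evaluation trace:
emit(9) @ H1 ⇒ out+=9
tell(7) @ H0 ⇒ log+=7
H0 returns (-77, (7))
H1 returns [9, (-77, (7))]
= [9, (-77, (7))]

Answer: (7)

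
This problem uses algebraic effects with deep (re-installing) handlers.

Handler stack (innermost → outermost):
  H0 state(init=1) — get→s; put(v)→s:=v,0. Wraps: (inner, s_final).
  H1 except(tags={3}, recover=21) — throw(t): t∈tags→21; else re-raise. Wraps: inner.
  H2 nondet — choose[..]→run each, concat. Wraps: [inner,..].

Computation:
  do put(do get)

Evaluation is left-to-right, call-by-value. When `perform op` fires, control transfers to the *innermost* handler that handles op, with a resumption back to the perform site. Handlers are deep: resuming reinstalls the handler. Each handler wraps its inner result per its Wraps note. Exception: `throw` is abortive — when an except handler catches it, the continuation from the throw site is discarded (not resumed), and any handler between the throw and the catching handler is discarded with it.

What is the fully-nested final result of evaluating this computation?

Answer: [(0, 1)]

Step-by-step:
get @ H0 ⇒ 1
put(1) @ H0 ⇒ s:=1
H0 returns (0, 1)
H1 returns (0, 1)
H2 returns [(0, 1)]
= [(0, 1)]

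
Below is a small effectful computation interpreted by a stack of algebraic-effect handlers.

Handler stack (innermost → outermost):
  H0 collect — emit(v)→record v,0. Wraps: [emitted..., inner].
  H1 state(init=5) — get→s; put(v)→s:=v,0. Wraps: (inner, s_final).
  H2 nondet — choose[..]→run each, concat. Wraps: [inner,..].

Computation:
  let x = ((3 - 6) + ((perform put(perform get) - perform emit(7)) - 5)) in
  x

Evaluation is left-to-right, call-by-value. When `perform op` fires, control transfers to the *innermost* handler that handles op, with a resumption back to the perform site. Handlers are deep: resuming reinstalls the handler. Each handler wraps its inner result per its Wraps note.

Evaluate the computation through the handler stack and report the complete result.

Step-by-step:
get @ H1 ⇒ 5
put(5) @ H1 ⇒ s:=5
emit(7) @ H0 ⇒ out+=7
H0 returns [7, -8]
H1 returns ([7, -8], 5)
H2 returns [([7, -8], 5)]
= [([7, -8], 5)]

Answer: [([7, -8], 5)]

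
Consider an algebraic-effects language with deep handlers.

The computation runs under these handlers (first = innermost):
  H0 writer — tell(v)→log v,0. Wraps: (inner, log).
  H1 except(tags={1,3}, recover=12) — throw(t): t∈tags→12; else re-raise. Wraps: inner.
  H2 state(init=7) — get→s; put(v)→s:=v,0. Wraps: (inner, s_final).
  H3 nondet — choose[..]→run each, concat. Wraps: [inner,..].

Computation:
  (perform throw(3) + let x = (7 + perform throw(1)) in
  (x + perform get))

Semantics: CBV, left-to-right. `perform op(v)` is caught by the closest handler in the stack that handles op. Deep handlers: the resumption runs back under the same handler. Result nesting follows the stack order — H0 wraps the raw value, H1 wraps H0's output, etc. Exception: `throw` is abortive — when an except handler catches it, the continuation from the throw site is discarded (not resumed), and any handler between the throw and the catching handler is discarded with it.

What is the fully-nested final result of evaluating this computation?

Answer: [(12, 7)]

Working:
throw(3) @ H1 caught ⇒ 12
H2 returns (12, 7)
H3 returns [(12, 7)]
= [(12, 7)]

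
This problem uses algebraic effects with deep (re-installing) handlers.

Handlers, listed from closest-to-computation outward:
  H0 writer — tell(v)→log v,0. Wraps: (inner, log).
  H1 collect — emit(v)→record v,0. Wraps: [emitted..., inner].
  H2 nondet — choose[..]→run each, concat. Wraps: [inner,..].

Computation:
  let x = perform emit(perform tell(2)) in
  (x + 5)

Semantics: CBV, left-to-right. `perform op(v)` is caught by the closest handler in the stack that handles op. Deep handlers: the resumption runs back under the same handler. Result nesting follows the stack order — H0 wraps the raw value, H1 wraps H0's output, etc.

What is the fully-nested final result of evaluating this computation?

Answer: [[0, (5, (2))]]

Step-by-step:
tell(2) @ H0 ⇒ log+=2
emit(0) @ H1 ⇒ out+=0
H0 returns (5, (2))
H1 returns [0, (5, (2))]
H2 returns [[0, (5, (2))]]
= [[0, (5, (2))]]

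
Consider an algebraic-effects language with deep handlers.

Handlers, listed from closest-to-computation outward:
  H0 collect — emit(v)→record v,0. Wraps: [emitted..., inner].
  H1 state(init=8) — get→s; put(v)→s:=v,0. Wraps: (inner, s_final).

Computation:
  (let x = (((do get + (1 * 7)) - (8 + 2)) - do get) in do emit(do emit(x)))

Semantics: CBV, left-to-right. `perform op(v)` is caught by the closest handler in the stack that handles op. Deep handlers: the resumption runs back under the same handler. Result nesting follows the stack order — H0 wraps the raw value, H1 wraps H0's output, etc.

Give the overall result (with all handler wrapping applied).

Answer: ([-3, 0, 0], 8)

Evaluation trace:
get @ H1 ⇒ 8
get @ H1 ⇒ 8
emit(-3) @ H0 ⇒ out+=-3
emit(0) @ H0 ⇒ out+=0
H0 returns [-3, 0, 0]
H1 returns ([-3, 0, 0], 8)
= ([-3, 0, 0], 8)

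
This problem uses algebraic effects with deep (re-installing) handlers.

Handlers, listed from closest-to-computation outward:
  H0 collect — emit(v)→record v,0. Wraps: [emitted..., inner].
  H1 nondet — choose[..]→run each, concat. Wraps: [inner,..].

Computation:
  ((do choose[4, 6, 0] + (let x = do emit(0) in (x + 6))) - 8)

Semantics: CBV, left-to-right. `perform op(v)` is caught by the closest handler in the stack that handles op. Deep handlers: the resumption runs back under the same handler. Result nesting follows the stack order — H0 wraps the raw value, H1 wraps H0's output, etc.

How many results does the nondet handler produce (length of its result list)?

Answer: 3

Step-by-step:
choose[4, 6, 0] @ H1
  branch[0] choose=4:
    emit(0) @ H0 ⇒ out+=0
    H0 returns [0, 2]
    H1 returns [[0, 2]]
  branch[1] choose=6:
    emit(0) @ H0 ⇒ out+=0
    H0 returns [0, 4]
    H1 returns [[0, 4]]
  branch[2] choose=0:
    emit(0) @ H0 ⇒ out+=0
    H0 returns [0, -2]
    H1 returns [[0, -2]]
= [[0, 2], [0, 4], [0, -2]]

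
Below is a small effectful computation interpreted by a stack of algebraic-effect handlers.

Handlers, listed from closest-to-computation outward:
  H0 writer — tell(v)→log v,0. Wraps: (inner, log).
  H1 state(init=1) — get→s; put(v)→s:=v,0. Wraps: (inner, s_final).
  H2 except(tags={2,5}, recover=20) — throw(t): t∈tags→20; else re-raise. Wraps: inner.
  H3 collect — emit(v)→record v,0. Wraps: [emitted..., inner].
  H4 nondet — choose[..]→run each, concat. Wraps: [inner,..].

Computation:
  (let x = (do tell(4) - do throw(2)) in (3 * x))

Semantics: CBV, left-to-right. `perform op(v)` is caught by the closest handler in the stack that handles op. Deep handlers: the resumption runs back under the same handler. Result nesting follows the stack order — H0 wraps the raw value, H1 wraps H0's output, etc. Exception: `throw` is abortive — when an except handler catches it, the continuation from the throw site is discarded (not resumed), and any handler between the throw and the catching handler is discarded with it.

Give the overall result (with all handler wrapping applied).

Answer: [[20]]

Evaluation trace:
tell(4) @ H0 ⇒ log+=4
throw(2) @ H2 caught ⇒ 20
H3 returns [20]
H4 returns [[20]]
= [[20]]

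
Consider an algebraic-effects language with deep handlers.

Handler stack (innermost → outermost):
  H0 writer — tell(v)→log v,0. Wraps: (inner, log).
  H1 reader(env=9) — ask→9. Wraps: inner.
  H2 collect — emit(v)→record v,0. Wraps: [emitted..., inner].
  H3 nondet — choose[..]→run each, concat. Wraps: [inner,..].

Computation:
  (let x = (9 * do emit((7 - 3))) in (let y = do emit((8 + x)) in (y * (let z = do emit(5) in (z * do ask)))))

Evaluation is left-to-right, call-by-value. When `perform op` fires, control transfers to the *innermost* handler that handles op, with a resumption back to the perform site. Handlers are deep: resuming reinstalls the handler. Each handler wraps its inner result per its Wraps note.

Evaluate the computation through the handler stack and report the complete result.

Answer: [[4, 8, 5, (0, ())]]

Working:
emit(4) @ H2 ⇒ out+=4
emit(8) @ H2 ⇒ out+=8
emit(5) @ H2 ⇒ out+=5
ask @ H1 ⇒ 9
H0 returns (0, ())
H1 returns (0, ())
H2 returns [4, 8, 5, (0, ())]
H3 returns [[4, 8, 5, (0, ())]]
= [[4, 8, 5, (0, ())]]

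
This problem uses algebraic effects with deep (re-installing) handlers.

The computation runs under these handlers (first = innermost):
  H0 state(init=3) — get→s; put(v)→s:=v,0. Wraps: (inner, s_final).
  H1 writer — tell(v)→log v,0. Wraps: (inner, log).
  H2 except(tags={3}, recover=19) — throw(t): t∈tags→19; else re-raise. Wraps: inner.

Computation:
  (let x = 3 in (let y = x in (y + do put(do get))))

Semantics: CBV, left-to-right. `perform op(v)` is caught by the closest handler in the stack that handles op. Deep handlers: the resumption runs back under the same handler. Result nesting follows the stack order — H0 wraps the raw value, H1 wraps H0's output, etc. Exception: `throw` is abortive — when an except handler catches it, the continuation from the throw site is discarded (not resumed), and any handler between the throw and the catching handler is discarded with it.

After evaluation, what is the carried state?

Answer: 3

Working:
get @ H0 ⇒ 3
put(3) @ H0 ⇒ s:=3
H0 returns (3, 3)
H1 returns ((3, 3), ())
H2 returns ((3, 3), ())
= ((3, 3), ())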